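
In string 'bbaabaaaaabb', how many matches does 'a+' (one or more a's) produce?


Pattern 'a+' matches one or more consecutive a's.
String: 'bbaabaaaaabb'
Scanning for runs of a:
  Match 1: 'aa' (length 2)
  Match 2: 'aaaaa' (length 5)
Total matches: 2

2


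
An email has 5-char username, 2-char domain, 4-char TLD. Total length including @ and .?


An email address has format: username@domain.tld
Username length: 5
'@' character: 1
Domain length: 2
'.' character: 1
TLD length: 4
Total = 5 + 1 + 2 + 1 + 4 = 13

13


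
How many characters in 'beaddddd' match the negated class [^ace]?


Negated class [^ace] matches any char NOT in {a, c, e}
Scanning 'beaddddd':
  pos 0: 'b' -> MATCH
  pos 1: 'e' -> no (excluded)
  pos 2: 'a' -> no (excluded)
  pos 3: 'd' -> MATCH
  pos 4: 'd' -> MATCH
  pos 5: 'd' -> MATCH
  pos 6: 'd' -> MATCH
  pos 7: 'd' -> MATCH
Total matches: 6

6


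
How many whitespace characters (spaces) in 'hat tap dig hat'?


\s matches whitespace characters (spaces, tabs, etc.).
Text: 'hat tap dig hat'
This text has 4 words separated by spaces.
Number of spaces = number of words - 1 = 4 - 1 = 3

3


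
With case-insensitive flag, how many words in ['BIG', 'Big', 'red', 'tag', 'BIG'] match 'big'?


Case-insensitive matching: compare each word's lowercase form to 'big'.
  'BIG' -> lower='big' -> MATCH
  'Big' -> lower='big' -> MATCH
  'red' -> lower='red' -> no
  'tag' -> lower='tag' -> no
  'BIG' -> lower='big' -> MATCH
Matches: ['BIG', 'Big', 'BIG']
Count: 3

3


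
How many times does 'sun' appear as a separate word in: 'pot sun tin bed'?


Scanning each word for exact match 'sun':
  Word 1: 'pot' -> no
  Word 2: 'sun' -> MATCH
  Word 3: 'tin' -> no
  Word 4: 'bed' -> no
Total matches: 1

1


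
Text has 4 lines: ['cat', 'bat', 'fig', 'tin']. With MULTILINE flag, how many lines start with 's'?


With MULTILINE flag, ^ matches the start of each line.
Lines: ['cat', 'bat', 'fig', 'tin']
Checking which lines start with 's':
  Line 1: 'cat' -> no
  Line 2: 'bat' -> no
  Line 3: 'fig' -> no
  Line 4: 'tin' -> no
Matching lines: []
Count: 0

0


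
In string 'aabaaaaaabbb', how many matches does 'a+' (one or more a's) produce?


Pattern 'a+' matches one or more consecutive a's.
String: 'aabaaaaaabbb'
Scanning for runs of a:
  Match 1: 'aa' (length 2)
  Match 2: 'aaaaaa' (length 6)
Total matches: 2

2


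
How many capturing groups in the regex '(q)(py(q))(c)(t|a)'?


To count capturing groups, count each '(' that starts a group.
Pattern: '(q)(py(q))(c)(t|a)'
Walking through the pattern:
  Position 0: '(' -> group #1
  Position 3: '(' -> group #2
  Position 6: '(' -> group #3
  Position 10: '(' -> group #4
  Position 13: '(' -> group #5
Total capturing groups: 5

5


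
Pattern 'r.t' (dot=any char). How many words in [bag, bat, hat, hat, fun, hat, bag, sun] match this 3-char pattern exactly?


Pattern 'r.t' means: starts with 'r', any single char, ends with 't'.
Checking each word (must be exactly 3 chars):
  'bag' (len=3): no
  'bat' (len=3): no
  'hat' (len=3): no
  'hat' (len=3): no
  'fun' (len=3): no
  'hat' (len=3): no
  'bag' (len=3): no
  'sun' (len=3): no
Matching words: []
Total: 0

0


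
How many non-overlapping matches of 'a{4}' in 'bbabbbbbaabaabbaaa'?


Pattern 'a{4}' matches exactly 4 consecutive a's (greedy, non-overlapping).
String: 'bbabbbbbaabaabbaaa'
Scanning for runs of a's:
  Run at pos 2: 'a' (length 1) -> 0 match(es)
  Run at pos 8: 'aa' (length 2) -> 0 match(es)
  Run at pos 11: 'aa' (length 2) -> 0 match(es)
  Run at pos 15: 'aaa' (length 3) -> 0 match(es)
Matches found: []
Total: 0

0


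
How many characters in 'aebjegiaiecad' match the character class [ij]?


Character class [ij] matches any of: {i, j}
Scanning string 'aebjegiaiecad' character by character:
  pos 0: 'a' -> no
  pos 1: 'e' -> no
  pos 2: 'b' -> no
  pos 3: 'j' -> MATCH
  pos 4: 'e' -> no
  pos 5: 'g' -> no
  pos 6: 'i' -> MATCH
  pos 7: 'a' -> no
  pos 8: 'i' -> MATCH
  pos 9: 'e' -> no
  pos 10: 'c' -> no
  pos 11: 'a' -> no
  pos 12: 'd' -> no
Total matches: 3

3


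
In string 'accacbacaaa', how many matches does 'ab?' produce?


Pattern 'ab?' matches 'a' optionally followed by 'b'.
String: 'accacbacaaa'
Scanning left to right for 'a' then checking next char:
  Match 1: 'a' (a not followed by b)
  Match 2: 'a' (a not followed by b)
  Match 3: 'a' (a not followed by b)
  Match 4: 'a' (a not followed by b)
  Match 5: 'a' (a not followed by b)
  Match 6: 'a' (a not followed by b)
Total matches: 6

6


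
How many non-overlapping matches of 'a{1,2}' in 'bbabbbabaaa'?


Pattern 'a{1,2}' matches between 1 and 2 consecutive a's (greedy).
String: 'bbabbbabaaa'
Finding runs of a's and applying greedy matching:
  Run at pos 2: 'a' (length 1)
  Run at pos 6: 'a' (length 1)
  Run at pos 8: 'aaa' (length 3)
Matches: ['a', 'a', 'aa', 'a']
Count: 4

4


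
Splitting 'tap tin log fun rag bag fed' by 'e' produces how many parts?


Splitting by 'e' breaks the string at each occurrence of the separator.
Text: 'tap tin log fun rag bag fed'
Parts after split:
  Part 1: 'tap tin log fun rag bag f'
  Part 2: 'd'
Total parts: 2

2


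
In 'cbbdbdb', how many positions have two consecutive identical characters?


Looking for consecutive identical characters in 'cbbdbdb':
  pos 0-1: 'c' vs 'b' -> different
  pos 1-2: 'b' vs 'b' -> MATCH ('bb')
  pos 2-3: 'b' vs 'd' -> different
  pos 3-4: 'd' vs 'b' -> different
  pos 4-5: 'b' vs 'd' -> different
  pos 5-6: 'd' vs 'b' -> different
Consecutive identical pairs: ['bb']
Count: 1

1


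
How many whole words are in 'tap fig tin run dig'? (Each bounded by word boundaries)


Word boundaries (\b) mark the start/end of each word.
Text: 'tap fig tin run dig'
Splitting by whitespace:
  Word 1: 'tap'
  Word 2: 'fig'
  Word 3: 'tin'
  Word 4: 'run'
  Word 5: 'dig'
Total whole words: 5

5


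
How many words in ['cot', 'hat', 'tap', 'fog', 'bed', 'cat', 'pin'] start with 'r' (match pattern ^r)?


Pattern ^r anchors to start of word. Check which words begin with 'r':
  'cot' -> no
  'hat' -> no
  'tap' -> no
  'fog' -> no
  'bed' -> no
  'cat' -> no
  'pin' -> no
Matching words: []
Count: 0

0


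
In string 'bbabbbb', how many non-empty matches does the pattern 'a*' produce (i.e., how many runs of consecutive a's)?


Pattern 'a*' matches zero or more a's. We want non-empty runs of consecutive a's.
String: 'bbabbbb'
Walking through the string to find runs of a's:
  Run 1: positions 2-2 -> 'a'
Non-empty runs found: ['a']
Count: 1

1


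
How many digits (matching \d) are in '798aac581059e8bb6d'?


\d matches any digit 0-9.
Scanning '798aac581059e8bb6d':
  pos 0: '7' -> DIGIT
  pos 1: '9' -> DIGIT
  pos 2: '8' -> DIGIT
  pos 6: '5' -> DIGIT
  pos 7: '8' -> DIGIT
  pos 8: '1' -> DIGIT
  pos 9: '0' -> DIGIT
  pos 10: '5' -> DIGIT
  pos 11: '9' -> DIGIT
  pos 13: '8' -> DIGIT
  pos 16: '6' -> DIGIT
Digits found: ['7', '9', '8', '5', '8', '1', '0', '5', '9', '8', '6']
Total: 11

11


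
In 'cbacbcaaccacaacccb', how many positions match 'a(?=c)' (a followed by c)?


Lookahead 'a(?=c)' matches 'a' only when followed by 'c'.
String: 'cbacbcaaccacaacccb'
Checking each position where char is 'a':
  pos 2: 'a' -> MATCH (next='c')
  pos 6: 'a' -> no (next='a')
  pos 7: 'a' -> MATCH (next='c')
  pos 10: 'a' -> MATCH (next='c')
  pos 12: 'a' -> no (next='a')
  pos 13: 'a' -> MATCH (next='c')
Matching positions: [2, 7, 10, 13]
Count: 4

4


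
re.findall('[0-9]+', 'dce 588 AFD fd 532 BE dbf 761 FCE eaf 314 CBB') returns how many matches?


Pattern '[0-9]+' finds one or more digits.
Text: 'dce 588 AFD fd 532 BE dbf 761 FCE eaf 314 CBB'
Scanning for matches:
  Match 1: '588'
  Match 2: '532'
  Match 3: '761'
  Match 4: '314'
Total matches: 4

4


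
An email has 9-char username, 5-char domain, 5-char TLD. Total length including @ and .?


An email address has format: username@domain.tld
Username length: 9
'@' character: 1
Domain length: 5
'.' character: 1
TLD length: 5
Total = 9 + 1 + 5 + 1 + 5 = 21

21


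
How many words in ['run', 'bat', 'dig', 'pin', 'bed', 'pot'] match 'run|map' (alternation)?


Alternation 'run|map' matches either 'run' or 'map'.
Checking each word:
  'run' -> MATCH
  'bat' -> no
  'dig' -> no
  'pin' -> no
  'bed' -> no
  'pot' -> no
Matches: ['run']
Count: 1

1


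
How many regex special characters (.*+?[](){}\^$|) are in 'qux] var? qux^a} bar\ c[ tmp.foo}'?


Regex special characters are: . * + ? [ ] ( ) { } \ ^ $ |
Scanning 'qux] var? qux^a} bar\ c[ tmp.foo}':
  pos 3: ']' -> SPECIAL
  pos 8: '?' -> SPECIAL
  pos 13: '^' -> SPECIAL
  pos 15: '}' -> SPECIAL
  pos 20: '\' -> SPECIAL
  pos 23: '[' -> SPECIAL
  pos 28: '.' -> SPECIAL
  pos 32: '}' -> SPECIAL
Special chars found: [']', '?', '^', '}', '\\', '[', '.', '}']
Total: 8

8


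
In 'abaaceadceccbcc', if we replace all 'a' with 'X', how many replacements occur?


re.sub('a', 'X', text) replaces every occurrence of 'a' with 'X'.
Text: 'abaaceadceccbcc'
Scanning for 'a':
  pos 0: 'a' -> replacement #1
  pos 2: 'a' -> replacement #2
  pos 3: 'a' -> replacement #3
  pos 6: 'a' -> replacement #4
Total replacements: 4

4


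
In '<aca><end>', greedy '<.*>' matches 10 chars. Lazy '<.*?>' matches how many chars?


Greedy '<.*>' tries to match as MUCH as possible.
Lazy '<.*?>' tries to match as LITTLE as possible.

String: '<aca><end>'
Greedy '<.*>' starts at first '<' and extends to the LAST '>': '<aca><end>' (10 chars)
Lazy '<.*?>' starts at first '<' and stops at the FIRST '>': '<aca>' (5 chars)

5


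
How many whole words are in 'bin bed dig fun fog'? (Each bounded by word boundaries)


Word boundaries (\b) mark the start/end of each word.
Text: 'bin bed dig fun fog'
Splitting by whitespace:
  Word 1: 'bin'
  Word 2: 'bed'
  Word 3: 'dig'
  Word 4: 'fun'
  Word 5: 'fog'
Total whole words: 5

5


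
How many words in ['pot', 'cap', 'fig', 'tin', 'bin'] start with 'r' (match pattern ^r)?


Pattern ^r anchors to start of word. Check which words begin with 'r':
  'pot' -> no
  'cap' -> no
  'fig' -> no
  'tin' -> no
  'bin' -> no
Matching words: []
Count: 0

0


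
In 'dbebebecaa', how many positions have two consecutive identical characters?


Looking for consecutive identical characters in 'dbebebecaa':
  pos 0-1: 'd' vs 'b' -> different
  pos 1-2: 'b' vs 'e' -> different
  pos 2-3: 'e' vs 'b' -> different
  pos 3-4: 'b' vs 'e' -> different
  pos 4-5: 'e' vs 'b' -> different
  pos 5-6: 'b' vs 'e' -> different
  pos 6-7: 'e' vs 'c' -> different
  pos 7-8: 'c' vs 'a' -> different
  pos 8-9: 'a' vs 'a' -> MATCH ('aa')
Consecutive identical pairs: ['aa']
Count: 1

1


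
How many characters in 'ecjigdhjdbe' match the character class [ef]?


Character class [ef] matches any of: {e, f}
Scanning string 'ecjigdhjdbe' character by character:
  pos 0: 'e' -> MATCH
  pos 1: 'c' -> no
  pos 2: 'j' -> no
  pos 3: 'i' -> no
  pos 4: 'g' -> no
  pos 5: 'd' -> no
  pos 6: 'h' -> no
  pos 7: 'j' -> no
  pos 8: 'd' -> no
  pos 9: 'b' -> no
  pos 10: 'e' -> MATCH
Total matches: 2

2


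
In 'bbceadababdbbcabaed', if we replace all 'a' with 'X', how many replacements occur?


re.sub('a', 'X', text) replaces every occurrence of 'a' with 'X'.
Text: 'bbceadababdbbcabaed'
Scanning for 'a':
  pos 4: 'a' -> replacement #1
  pos 6: 'a' -> replacement #2
  pos 8: 'a' -> replacement #3
  pos 14: 'a' -> replacement #4
  pos 16: 'a' -> replacement #5
Total replacements: 5

5


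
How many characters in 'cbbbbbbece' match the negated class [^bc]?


Negated class [^bc] matches any char NOT in {b, c}
Scanning 'cbbbbbbece':
  pos 0: 'c' -> no (excluded)
  pos 1: 'b' -> no (excluded)
  pos 2: 'b' -> no (excluded)
  pos 3: 'b' -> no (excluded)
  pos 4: 'b' -> no (excluded)
  pos 5: 'b' -> no (excluded)
  pos 6: 'b' -> no (excluded)
  pos 7: 'e' -> MATCH
  pos 8: 'c' -> no (excluded)
  pos 9: 'e' -> MATCH
Total matches: 2

2


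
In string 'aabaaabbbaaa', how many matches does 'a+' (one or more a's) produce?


Pattern 'a+' matches one or more consecutive a's.
String: 'aabaaabbbaaa'
Scanning for runs of a:
  Match 1: 'aa' (length 2)
  Match 2: 'aaa' (length 3)
  Match 3: 'aaa' (length 3)
Total matches: 3

3


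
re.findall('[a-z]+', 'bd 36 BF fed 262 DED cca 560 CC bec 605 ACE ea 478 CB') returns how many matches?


Pattern '[a-z]+' finds one or more lowercase letters.
Text: 'bd 36 BF fed 262 DED cca 560 CC bec 605 ACE ea 478 CB'
Scanning for matches:
  Match 1: 'bd'
  Match 2: 'fed'
  Match 3: 'cca'
  Match 4: 'bec'
  Match 5: 'ea'
Total matches: 5

5


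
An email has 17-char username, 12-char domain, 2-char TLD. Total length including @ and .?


An email address has format: username@domain.tld
Username length: 17
'@' character: 1
Domain length: 12
'.' character: 1
TLD length: 2
Total = 17 + 1 + 12 + 1 + 2 = 33

33


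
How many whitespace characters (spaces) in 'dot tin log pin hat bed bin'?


\s matches whitespace characters (spaces, tabs, etc.).
Text: 'dot tin log pin hat bed bin'
This text has 7 words separated by spaces.
Number of spaces = number of words - 1 = 7 - 1 = 6

6


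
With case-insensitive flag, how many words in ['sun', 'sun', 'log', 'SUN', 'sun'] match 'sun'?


Case-insensitive matching: compare each word's lowercase form to 'sun'.
  'sun' -> lower='sun' -> MATCH
  'sun' -> lower='sun' -> MATCH
  'log' -> lower='log' -> no
  'SUN' -> lower='sun' -> MATCH
  'sun' -> lower='sun' -> MATCH
Matches: ['sun', 'sun', 'SUN', 'sun']
Count: 4

4


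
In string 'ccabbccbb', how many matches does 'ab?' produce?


Pattern 'ab?' matches 'a' optionally followed by 'b'.
String: 'ccabbccbb'
Scanning left to right for 'a' then checking next char:
  Match 1: 'ab' (a followed by b)
Total matches: 1

1


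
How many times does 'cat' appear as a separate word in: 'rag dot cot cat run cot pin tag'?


Scanning each word for exact match 'cat':
  Word 1: 'rag' -> no
  Word 2: 'dot' -> no
  Word 3: 'cot' -> no
  Word 4: 'cat' -> MATCH
  Word 5: 'run' -> no
  Word 6: 'cot' -> no
  Word 7: 'pin' -> no
  Word 8: 'tag' -> no
Total matches: 1

1


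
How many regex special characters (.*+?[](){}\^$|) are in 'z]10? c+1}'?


Regex special characters are: . * + ? [ ] ( ) { } \ ^ $ |
Scanning 'z]10? c+1}':
  pos 1: ']' -> SPECIAL
  pos 4: '?' -> SPECIAL
  pos 7: '+' -> SPECIAL
  pos 9: '}' -> SPECIAL
Special chars found: [']', '?', '+', '}']
Total: 4

4


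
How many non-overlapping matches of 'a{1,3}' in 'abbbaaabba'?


Pattern 'a{1,3}' matches between 1 and 3 consecutive a's (greedy).
String: 'abbbaaabba'
Finding runs of a's and applying greedy matching:
  Run at pos 0: 'a' (length 1)
  Run at pos 4: 'aaa' (length 3)
  Run at pos 9: 'a' (length 1)
Matches: ['a', 'aaa', 'a']
Count: 3

3


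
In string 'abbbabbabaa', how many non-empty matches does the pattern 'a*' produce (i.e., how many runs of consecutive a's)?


Pattern 'a*' matches zero or more a's. We want non-empty runs of consecutive a's.
String: 'abbbabbabaa'
Walking through the string to find runs of a's:
  Run 1: positions 0-0 -> 'a'
  Run 2: positions 4-4 -> 'a'
  Run 3: positions 7-7 -> 'a'
  Run 4: positions 9-10 -> 'aa'
Non-empty runs found: ['a', 'a', 'a', 'aa']
Count: 4

4


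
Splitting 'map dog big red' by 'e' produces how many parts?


Splitting by 'e' breaks the string at each occurrence of the separator.
Text: 'map dog big red'
Parts after split:
  Part 1: 'map dog big r'
  Part 2: 'd'
Total parts: 2

2


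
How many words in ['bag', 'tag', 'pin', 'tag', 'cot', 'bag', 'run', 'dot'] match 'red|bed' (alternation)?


Alternation 'red|bed' matches either 'red' or 'bed'.
Checking each word:
  'bag' -> no
  'tag' -> no
  'pin' -> no
  'tag' -> no
  'cot' -> no
  'bag' -> no
  'run' -> no
  'dot' -> no
Matches: []
Count: 0

0


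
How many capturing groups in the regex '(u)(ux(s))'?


To count capturing groups, count each '(' that starts a group.
Pattern: '(u)(ux(s))'
Walking through the pattern:
  Position 0: '(' -> group #1
  Position 3: '(' -> group #2
  Position 6: '(' -> group #3
Total capturing groups: 3

3


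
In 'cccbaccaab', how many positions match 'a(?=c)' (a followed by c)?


Lookahead 'a(?=c)' matches 'a' only when followed by 'c'.
String: 'cccbaccaab'
Checking each position where char is 'a':
  pos 4: 'a' -> MATCH (next='c')
  pos 7: 'a' -> no (next='a')
  pos 8: 'a' -> no (next='b')
Matching positions: [4]
Count: 1

1


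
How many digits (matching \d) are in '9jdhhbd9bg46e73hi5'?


\d matches any digit 0-9.
Scanning '9jdhhbd9bg46e73hi5':
  pos 0: '9' -> DIGIT
  pos 7: '9' -> DIGIT
  pos 10: '4' -> DIGIT
  pos 11: '6' -> DIGIT
  pos 13: '7' -> DIGIT
  pos 14: '3' -> DIGIT
  pos 17: '5' -> DIGIT
Digits found: ['9', '9', '4', '6', '7', '3', '5']
Total: 7

7


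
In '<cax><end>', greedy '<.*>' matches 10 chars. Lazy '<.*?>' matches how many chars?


Greedy '<.*>' tries to match as MUCH as possible.
Lazy '<.*?>' tries to match as LITTLE as possible.

String: '<cax><end>'
Greedy '<.*>' starts at first '<' and extends to the LAST '>': '<cax><end>' (10 chars)
Lazy '<.*?>' starts at first '<' and stops at the FIRST '>': '<cax>' (5 chars)

5


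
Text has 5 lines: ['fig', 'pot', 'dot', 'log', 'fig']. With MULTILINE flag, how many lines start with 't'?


With MULTILINE flag, ^ matches the start of each line.
Lines: ['fig', 'pot', 'dot', 'log', 'fig']
Checking which lines start with 't':
  Line 1: 'fig' -> no
  Line 2: 'pot' -> no
  Line 3: 'dot' -> no
  Line 4: 'log' -> no
  Line 5: 'fig' -> no
Matching lines: []
Count: 0

0


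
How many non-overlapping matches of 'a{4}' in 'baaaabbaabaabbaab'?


Pattern 'a{4}' matches exactly 4 consecutive a's (greedy, non-overlapping).
String: 'baaaabbaabaabbaab'
Scanning for runs of a's:
  Run at pos 1: 'aaaa' (length 4) -> 1 match(es)
  Run at pos 7: 'aa' (length 2) -> 0 match(es)
  Run at pos 10: 'aa' (length 2) -> 0 match(es)
  Run at pos 14: 'aa' (length 2) -> 0 match(es)
Matches found: ['aaaa']
Total: 1

1


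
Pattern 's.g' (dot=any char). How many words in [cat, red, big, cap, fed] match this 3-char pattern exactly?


Pattern 's.g' means: starts with 's', any single char, ends with 'g'.
Checking each word (must be exactly 3 chars):
  'cat' (len=3): no
  'red' (len=3): no
  'big' (len=3): no
  'cap' (len=3): no
  'fed' (len=3): no
Matching words: []
Total: 0

0


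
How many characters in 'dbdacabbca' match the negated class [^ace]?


Negated class [^ace] matches any char NOT in {a, c, e}
Scanning 'dbdacabbca':
  pos 0: 'd' -> MATCH
  pos 1: 'b' -> MATCH
  pos 2: 'd' -> MATCH
  pos 3: 'a' -> no (excluded)
  pos 4: 'c' -> no (excluded)
  pos 5: 'a' -> no (excluded)
  pos 6: 'b' -> MATCH
  pos 7: 'b' -> MATCH
  pos 8: 'c' -> no (excluded)
  pos 9: 'a' -> no (excluded)
Total matches: 5

5


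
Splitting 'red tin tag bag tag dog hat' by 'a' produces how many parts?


Splitting by 'a' breaks the string at each occurrence of the separator.
Text: 'red tin tag bag tag dog hat'
Parts after split:
  Part 1: 'red tin t'
  Part 2: 'g b'
  Part 3: 'g t'
  Part 4: 'g dog h'
  Part 5: 't'
Total parts: 5

5


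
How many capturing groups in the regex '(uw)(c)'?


To count capturing groups, count each '(' that starts a group.
Pattern: '(uw)(c)'
Walking through the pattern:
  Position 0: '(' -> group #1
  Position 4: '(' -> group #2
Total capturing groups: 2

2


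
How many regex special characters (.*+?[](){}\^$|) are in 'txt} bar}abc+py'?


Regex special characters are: . * + ? [ ] ( ) { } \ ^ $ |
Scanning 'txt} bar}abc+py':
  pos 3: '}' -> SPECIAL
  pos 8: '}' -> SPECIAL
  pos 12: '+' -> SPECIAL
Special chars found: ['}', '}', '+']
Total: 3

3


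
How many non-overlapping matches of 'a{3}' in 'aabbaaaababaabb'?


Pattern 'a{3}' matches exactly 3 consecutive a's (greedy, non-overlapping).
String: 'aabbaaaababaabb'
Scanning for runs of a's:
  Run at pos 0: 'aa' (length 2) -> 0 match(es)
  Run at pos 4: 'aaaa' (length 4) -> 1 match(es)
  Run at pos 9: 'a' (length 1) -> 0 match(es)
  Run at pos 11: 'aa' (length 2) -> 0 match(es)
Matches found: ['aaa']
Total: 1

1


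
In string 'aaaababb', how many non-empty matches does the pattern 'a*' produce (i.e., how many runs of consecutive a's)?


Pattern 'a*' matches zero or more a's. We want non-empty runs of consecutive a's.
String: 'aaaababb'
Walking through the string to find runs of a's:
  Run 1: positions 0-3 -> 'aaaa'
  Run 2: positions 5-5 -> 'a'
Non-empty runs found: ['aaaa', 'a']
Count: 2

2


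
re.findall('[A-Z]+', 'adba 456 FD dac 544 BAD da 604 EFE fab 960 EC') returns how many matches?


Pattern '[A-Z]+' finds one or more uppercase letters.
Text: 'adba 456 FD dac 544 BAD da 604 EFE fab 960 EC'
Scanning for matches:
  Match 1: 'FD'
  Match 2: 'BAD'
  Match 3: 'EFE'
  Match 4: 'EC'
Total matches: 4

4


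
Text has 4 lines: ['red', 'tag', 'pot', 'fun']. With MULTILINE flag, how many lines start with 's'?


With MULTILINE flag, ^ matches the start of each line.
Lines: ['red', 'tag', 'pot', 'fun']
Checking which lines start with 's':
  Line 1: 'red' -> no
  Line 2: 'tag' -> no
  Line 3: 'pot' -> no
  Line 4: 'fun' -> no
Matching lines: []
Count: 0

0


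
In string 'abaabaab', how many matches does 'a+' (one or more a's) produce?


Pattern 'a+' matches one or more consecutive a's.
String: 'abaabaab'
Scanning for runs of a:
  Match 1: 'a' (length 1)
  Match 2: 'aa' (length 2)
  Match 3: 'aa' (length 2)
Total matches: 3

3


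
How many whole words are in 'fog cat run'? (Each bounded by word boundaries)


Word boundaries (\b) mark the start/end of each word.
Text: 'fog cat run'
Splitting by whitespace:
  Word 1: 'fog'
  Word 2: 'cat'
  Word 3: 'run'
Total whole words: 3

3


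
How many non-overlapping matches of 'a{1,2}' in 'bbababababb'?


Pattern 'a{1,2}' matches between 1 and 2 consecutive a's (greedy).
String: 'bbababababb'
Finding runs of a's and applying greedy matching:
  Run at pos 2: 'a' (length 1)
  Run at pos 4: 'a' (length 1)
  Run at pos 6: 'a' (length 1)
  Run at pos 8: 'a' (length 1)
Matches: ['a', 'a', 'a', 'a']
Count: 4

4


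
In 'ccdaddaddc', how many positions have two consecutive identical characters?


Looking for consecutive identical characters in 'ccdaddaddc':
  pos 0-1: 'c' vs 'c' -> MATCH ('cc')
  pos 1-2: 'c' vs 'd' -> different
  pos 2-3: 'd' vs 'a' -> different
  pos 3-4: 'a' vs 'd' -> different
  pos 4-5: 'd' vs 'd' -> MATCH ('dd')
  pos 5-6: 'd' vs 'a' -> different
  pos 6-7: 'a' vs 'd' -> different
  pos 7-8: 'd' vs 'd' -> MATCH ('dd')
  pos 8-9: 'd' vs 'c' -> different
Consecutive identical pairs: ['cc', 'dd', 'dd']
Count: 3

3


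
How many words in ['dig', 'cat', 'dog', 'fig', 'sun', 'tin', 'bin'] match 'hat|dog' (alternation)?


Alternation 'hat|dog' matches either 'hat' or 'dog'.
Checking each word:
  'dig' -> no
  'cat' -> no
  'dog' -> MATCH
  'fig' -> no
  'sun' -> no
  'tin' -> no
  'bin' -> no
Matches: ['dog']
Count: 1

1


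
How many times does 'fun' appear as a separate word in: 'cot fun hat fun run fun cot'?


Scanning each word for exact match 'fun':
  Word 1: 'cot' -> no
  Word 2: 'fun' -> MATCH
  Word 3: 'hat' -> no
  Word 4: 'fun' -> MATCH
  Word 5: 'run' -> no
  Word 6: 'fun' -> MATCH
  Word 7: 'cot' -> no
Total matches: 3

3


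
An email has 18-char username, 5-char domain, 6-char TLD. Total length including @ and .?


An email address has format: username@domain.tld
Username length: 18
'@' character: 1
Domain length: 5
'.' character: 1
TLD length: 6
Total = 18 + 1 + 5 + 1 + 6 = 31

31


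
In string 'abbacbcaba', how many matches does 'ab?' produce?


Pattern 'ab?' matches 'a' optionally followed by 'b'.
String: 'abbacbcaba'
Scanning left to right for 'a' then checking next char:
  Match 1: 'ab' (a followed by b)
  Match 2: 'a' (a not followed by b)
  Match 3: 'ab' (a followed by b)
  Match 4: 'a' (a not followed by b)
Total matches: 4

4


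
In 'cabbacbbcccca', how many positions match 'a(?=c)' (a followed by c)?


Lookahead 'a(?=c)' matches 'a' only when followed by 'c'.
String: 'cabbacbbcccca'
Checking each position where char is 'a':
  pos 1: 'a' -> no (next='b')
  pos 4: 'a' -> MATCH (next='c')
Matching positions: [4]
Count: 1

1


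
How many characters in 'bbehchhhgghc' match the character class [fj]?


Character class [fj] matches any of: {f, j}
Scanning string 'bbehchhhgghc' character by character:
  pos 0: 'b' -> no
  pos 1: 'b' -> no
  pos 2: 'e' -> no
  pos 3: 'h' -> no
  pos 4: 'c' -> no
  pos 5: 'h' -> no
  pos 6: 'h' -> no
  pos 7: 'h' -> no
  pos 8: 'g' -> no
  pos 9: 'g' -> no
  pos 10: 'h' -> no
  pos 11: 'c' -> no
Total matches: 0

0


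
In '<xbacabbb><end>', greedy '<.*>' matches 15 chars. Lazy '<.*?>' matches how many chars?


Greedy '<.*>' tries to match as MUCH as possible.
Lazy '<.*?>' tries to match as LITTLE as possible.

String: '<xbacabbb><end>'
Greedy '<.*>' starts at first '<' and extends to the LAST '>': '<xbacabbb><end>' (15 chars)
Lazy '<.*?>' starts at first '<' and stops at the FIRST '>': '<xbacabbb>' (10 chars)

10


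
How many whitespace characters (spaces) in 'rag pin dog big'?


\s matches whitespace characters (spaces, tabs, etc.).
Text: 'rag pin dog big'
This text has 4 words separated by spaces.
Number of spaces = number of words - 1 = 4 - 1 = 3

3


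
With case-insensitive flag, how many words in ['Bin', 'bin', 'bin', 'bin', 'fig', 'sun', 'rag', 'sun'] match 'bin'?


Case-insensitive matching: compare each word's lowercase form to 'bin'.
  'Bin' -> lower='bin' -> MATCH
  'bin' -> lower='bin' -> MATCH
  'bin' -> lower='bin' -> MATCH
  'bin' -> lower='bin' -> MATCH
  'fig' -> lower='fig' -> no
  'sun' -> lower='sun' -> no
  'rag' -> lower='rag' -> no
  'sun' -> lower='sun' -> no
Matches: ['Bin', 'bin', 'bin', 'bin']
Count: 4

4


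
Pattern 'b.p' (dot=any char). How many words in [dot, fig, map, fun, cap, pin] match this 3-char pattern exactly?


Pattern 'b.p' means: starts with 'b', any single char, ends with 'p'.
Checking each word (must be exactly 3 chars):
  'dot' (len=3): no
  'fig' (len=3): no
  'map' (len=3): no
  'fun' (len=3): no
  'cap' (len=3): no
  'pin' (len=3): no
Matching words: []
Total: 0

0


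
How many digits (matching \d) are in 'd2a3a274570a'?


\d matches any digit 0-9.
Scanning 'd2a3a274570a':
  pos 1: '2' -> DIGIT
  pos 3: '3' -> DIGIT
  pos 5: '2' -> DIGIT
  pos 6: '7' -> DIGIT
  pos 7: '4' -> DIGIT
  pos 8: '5' -> DIGIT
  pos 9: '7' -> DIGIT
  pos 10: '0' -> DIGIT
Digits found: ['2', '3', '2', '7', '4', '5', '7', '0']
Total: 8

8


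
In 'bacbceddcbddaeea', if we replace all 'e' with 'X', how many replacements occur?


re.sub('e', 'X', text) replaces every occurrence of 'e' with 'X'.
Text: 'bacbceddcbddaeea'
Scanning for 'e':
  pos 5: 'e' -> replacement #1
  pos 13: 'e' -> replacement #2
  pos 14: 'e' -> replacement #3
Total replacements: 3

3


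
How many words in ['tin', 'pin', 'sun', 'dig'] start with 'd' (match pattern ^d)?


Pattern ^d anchors to start of word. Check which words begin with 'd':
  'tin' -> no
  'pin' -> no
  'sun' -> no
  'dig' -> MATCH (starts with 'd')
Matching words: ['dig']
Count: 1

1


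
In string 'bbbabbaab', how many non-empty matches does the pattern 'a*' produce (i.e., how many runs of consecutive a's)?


Pattern 'a*' matches zero or more a's. We want non-empty runs of consecutive a's.
String: 'bbbabbaab'
Walking through the string to find runs of a's:
  Run 1: positions 3-3 -> 'a'
  Run 2: positions 6-7 -> 'aa'
Non-empty runs found: ['a', 'aa']
Count: 2

2


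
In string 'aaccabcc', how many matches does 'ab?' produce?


Pattern 'ab?' matches 'a' optionally followed by 'b'.
String: 'aaccabcc'
Scanning left to right for 'a' then checking next char:
  Match 1: 'a' (a not followed by b)
  Match 2: 'a' (a not followed by b)
  Match 3: 'ab' (a followed by b)
Total matches: 3

3


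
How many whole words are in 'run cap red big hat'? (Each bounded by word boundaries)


Word boundaries (\b) mark the start/end of each word.
Text: 'run cap red big hat'
Splitting by whitespace:
  Word 1: 'run'
  Word 2: 'cap'
  Word 3: 'red'
  Word 4: 'big'
  Word 5: 'hat'
Total whole words: 5

5


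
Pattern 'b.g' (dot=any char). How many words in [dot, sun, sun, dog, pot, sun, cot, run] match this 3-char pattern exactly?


Pattern 'b.g' means: starts with 'b', any single char, ends with 'g'.
Checking each word (must be exactly 3 chars):
  'dot' (len=3): no
  'sun' (len=3): no
  'sun' (len=3): no
  'dog' (len=3): no
  'pot' (len=3): no
  'sun' (len=3): no
  'cot' (len=3): no
  'run' (len=3): no
Matching words: []
Total: 0

0


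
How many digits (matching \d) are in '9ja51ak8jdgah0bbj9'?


\d matches any digit 0-9.
Scanning '9ja51ak8jdgah0bbj9':
  pos 0: '9' -> DIGIT
  pos 3: '5' -> DIGIT
  pos 4: '1' -> DIGIT
  pos 7: '8' -> DIGIT
  pos 13: '0' -> DIGIT
  pos 17: '9' -> DIGIT
Digits found: ['9', '5', '1', '8', '0', '9']
Total: 6

6


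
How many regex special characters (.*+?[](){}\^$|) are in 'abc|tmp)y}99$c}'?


Regex special characters are: . * + ? [ ] ( ) { } \ ^ $ |
Scanning 'abc|tmp)y}99$c}':
  pos 3: '|' -> SPECIAL
  pos 7: ')' -> SPECIAL
  pos 9: '}' -> SPECIAL
  pos 12: '$' -> SPECIAL
  pos 14: '}' -> SPECIAL
Special chars found: ['|', ')', '}', '$', '}']
Total: 5

5


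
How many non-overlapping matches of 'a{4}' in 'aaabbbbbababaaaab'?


Pattern 'a{4}' matches exactly 4 consecutive a's (greedy, non-overlapping).
String: 'aaabbbbbababaaaab'
Scanning for runs of a's:
  Run at pos 0: 'aaa' (length 3) -> 0 match(es)
  Run at pos 8: 'a' (length 1) -> 0 match(es)
  Run at pos 10: 'a' (length 1) -> 0 match(es)
  Run at pos 12: 'aaaa' (length 4) -> 1 match(es)
Matches found: ['aaaa']
Total: 1

1


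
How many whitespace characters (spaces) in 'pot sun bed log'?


\s matches whitespace characters (spaces, tabs, etc.).
Text: 'pot sun bed log'
This text has 4 words separated by spaces.
Number of spaces = number of words - 1 = 4 - 1 = 3

3


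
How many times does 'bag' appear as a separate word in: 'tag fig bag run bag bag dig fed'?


Scanning each word for exact match 'bag':
  Word 1: 'tag' -> no
  Word 2: 'fig' -> no
  Word 3: 'bag' -> MATCH
  Word 4: 'run' -> no
  Word 5: 'bag' -> MATCH
  Word 6: 'bag' -> MATCH
  Word 7: 'dig' -> no
  Word 8: 'fed' -> no
Total matches: 3

3


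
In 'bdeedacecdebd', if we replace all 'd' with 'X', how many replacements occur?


re.sub('d', 'X', text) replaces every occurrence of 'd' with 'X'.
Text: 'bdeedacecdebd'
Scanning for 'd':
  pos 1: 'd' -> replacement #1
  pos 4: 'd' -> replacement #2
  pos 9: 'd' -> replacement #3
  pos 12: 'd' -> replacement #4
Total replacements: 4

4


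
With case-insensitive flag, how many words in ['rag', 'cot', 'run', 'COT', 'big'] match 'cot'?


Case-insensitive matching: compare each word's lowercase form to 'cot'.
  'rag' -> lower='rag' -> no
  'cot' -> lower='cot' -> MATCH
  'run' -> lower='run' -> no
  'COT' -> lower='cot' -> MATCH
  'big' -> lower='big' -> no
Matches: ['cot', 'COT']
Count: 2

2


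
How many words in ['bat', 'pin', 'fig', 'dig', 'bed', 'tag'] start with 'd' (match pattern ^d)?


Pattern ^d anchors to start of word. Check which words begin with 'd':
  'bat' -> no
  'pin' -> no
  'fig' -> no
  'dig' -> MATCH (starts with 'd')
  'bed' -> no
  'tag' -> no
Matching words: ['dig']
Count: 1

1


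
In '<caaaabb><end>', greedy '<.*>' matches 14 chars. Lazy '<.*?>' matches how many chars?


Greedy '<.*>' tries to match as MUCH as possible.
Lazy '<.*?>' tries to match as LITTLE as possible.

String: '<caaaabb><end>'
Greedy '<.*>' starts at first '<' and extends to the LAST '>': '<caaaabb><end>' (14 chars)
Lazy '<.*?>' starts at first '<' and stops at the FIRST '>': '<caaaabb>' (9 chars)

9


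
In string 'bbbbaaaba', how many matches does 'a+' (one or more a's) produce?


Pattern 'a+' matches one or more consecutive a's.
String: 'bbbbaaaba'
Scanning for runs of a:
  Match 1: 'aaa' (length 3)
  Match 2: 'a' (length 1)
Total matches: 2

2


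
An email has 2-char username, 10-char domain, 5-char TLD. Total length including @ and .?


An email address has format: username@domain.tld
Username length: 2
'@' character: 1
Domain length: 10
'.' character: 1
TLD length: 5
Total = 2 + 1 + 10 + 1 + 5 = 19

19


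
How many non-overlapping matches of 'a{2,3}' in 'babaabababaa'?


Pattern 'a{2,3}' matches between 2 and 3 consecutive a's (greedy).
String: 'babaabababaa'
Finding runs of a's and applying greedy matching:
  Run at pos 1: 'a' (length 1)
  Run at pos 3: 'aa' (length 2)
  Run at pos 6: 'a' (length 1)
  Run at pos 8: 'a' (length 1)
  Run at pos 10: 'aa' (length 2)
Matches: ['aa', 'aa']
Count: 2

2


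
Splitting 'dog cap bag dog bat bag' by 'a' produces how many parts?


Splitting by 'a' breaks the string at each occurrence of the separator.
Text: 'dog cap bag dog bat bag'
Parts after split:
  Part 1: 'dog c'
  Part 2: 'p b'
  Part 3: 'g dog b'
  Part 4: 't b'
  Part 5: 'g'
Total parts: 5

5


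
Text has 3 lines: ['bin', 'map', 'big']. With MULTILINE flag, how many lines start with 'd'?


With MULTILINE flag, ^ matches the start of each line.
Lines: ['bin', 'map', 'big']
Checking which lines start with 'd':
  Line 1: 'bin' -> no
  Line 2: 'map' -> no
  Line 3: 'big' -> no
Matching lines: []
Count: 0

0


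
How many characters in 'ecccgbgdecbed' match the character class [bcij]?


Character class [bcij] matches any of: {b, c, i, j}
Scanning string 'ecccgbgdecbed' character by character:
  pos 0: 'e' -> no
  pos 1: 'c' -> MATCH
  pos 2: 'c' -> MATCH
  pos 3: 'c' -> MATCH
  pos 4: 'g' -> no
  pos 5: 'b' -> MATCH
  pos 6: 'g' -> no
  pos 7: 'd' -> no
  pos 8: 'e' -> no
  pos 9: 'c' -> MATCH
  pos 10: 'b' -> MATCH
  pos 11: 'e' -> no
  pos 12: 'd' -> no
Total matches: 6

6


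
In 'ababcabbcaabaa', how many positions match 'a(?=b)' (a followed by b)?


Lookahead 'a(?=b)' matches 'a' only when followed by 'b'.
String: 'ababcabbcaabaa'
Checking each position where char is 'a':
  pos 0: 'a' -> MATCH (next='b')
  pos 2: 'a' -> MATCH (next='b')
  pos 5: 'a' -> MATCH (next='b')
  pos 9: 'a' -> no (next='a')
  pos 10: 'a' -> MATCH (next='b')
  pos 12: 'a' -> no (next='a')
Matching positions: [0, 2, 5, 10]
Count: 4

4


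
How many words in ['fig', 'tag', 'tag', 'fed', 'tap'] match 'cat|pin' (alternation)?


Alternation 'cat|pin' matches either 'cat' or 'pin'.
Checking each word:
  'fig' -> no
  'tag' -> no
  'tag' -> no
  'fed' -> no
  'tap' -> no
Matches: []
Count: 0

0


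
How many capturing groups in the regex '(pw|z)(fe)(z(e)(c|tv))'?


To count capturing groups, count each '(' that starts a group.
Pattern: '(pw|z)(fe)(z(e)(c|tv))'
Walking through the pattern:
  Position 0: '(' -> group #1
  Position 6: '(' -> group #2
  Position 10: '(' -> group #3
  Position 12: '(' -> group #4
  Position 15: '(' -> group #5
Total capturing groups: 5

5


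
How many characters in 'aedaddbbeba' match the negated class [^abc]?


Negated class [^abc] matches any char NOT in {a, b, c}
Scanning 'aedaddbbeba':
  pos 0: 'a' -> no (excluded)
  pos 1: 'e' -> MATCH
  pos 2: 'd' -> MATCH
  pos 3: 'a' -> no (excluded)
  pos 4: 'd' -> MATCH
  pos 5: 'd' -> MATCH
  pos 6: 'b' -> no (excluded)
  pos 7: 'b' -> no (excluded)
  pos 8: 'e' -> MATCH
  pos 9: 'b' -> no (excluded)
  pos 10: 'a' -> no (excluded)
Total matches: 5

5


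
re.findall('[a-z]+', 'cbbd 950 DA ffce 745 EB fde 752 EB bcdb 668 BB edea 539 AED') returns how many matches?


Pattern '[a-z]+' finds one or more lowercase letters.
Text: 'cbbd 950 DA ffce 745 EB fde 752 EB bcdb 668 BB edea 539 AED'
Scanning for matches:
  Match 1: 'cbbd'
  Match 2: 'ffce'
  Match 3: 'fde'
  Match 4: 'bcdb'
  Match 5: 'edea'
Total matches: 5

5


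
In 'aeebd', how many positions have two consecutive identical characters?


Looking for consecutive identical characters in 'aeebd':
  pos 0-1: 'a' vs 'e' -> different
  pos 1-2: 'e' vs 'e' -> MATCH ('ee')
  pos 2-3: 'e' vs 'b' -> different
  pos 3-4: 'b' vs 'd' -> different
Consecutive identical pairs: ['ee']
Count: 1

1


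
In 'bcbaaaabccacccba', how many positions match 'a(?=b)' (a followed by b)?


Lookahead 'a(?=b)' matches 'a' only when followed by 'b'.
String: 'bcbaaaabccacccba'
Checking each position where char is 'a':
  pos 3: 'a' -> no (next='a')
  pos 4: 'a' -> no (next='a')
  pos 5: 'a' -> no (next='a')
  pos 6: 'a' -> MATCH (next='b')
  pos 10: 'a' -> no (next='c')
Matching positions: [6]
Count: 1

1


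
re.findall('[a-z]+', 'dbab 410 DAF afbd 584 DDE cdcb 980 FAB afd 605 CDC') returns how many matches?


Pattern '[a-z]+' finds one or more lowercase letters.
Text: 'dbab 410 DAF afbd 584 DDE cdcb 980 FAB afd 605 CDC'
Scanning for matches:
  Match 1: 'dbab'
  Match 2: 'afbd'
  Match 3: 'cdcb'
  Match 4: 'afd'
Total matches: 4

4


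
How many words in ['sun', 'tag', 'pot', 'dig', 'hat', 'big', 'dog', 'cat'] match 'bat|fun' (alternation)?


Alternation 'bat|fun' matches either 'bat' or 'fun'.
Checking each word:
  'sun' -> no
  'tag' -> no
  'pot' -> no
  'dig' -> no
  'hat' -> no
  'big' -> no
  'dog' -> no
  'cat' -> no
Matches: []
Count: 0

0


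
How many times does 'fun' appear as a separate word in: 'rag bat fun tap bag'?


Scanning each word for exact match 'fun':
  Word 1: 'rag' -> no
  Word 2: 'bat' -> no
  Word 3: 'fun' -> MATCH
  Word 4: 'tap' -> no
  Word 5: 'bag' -> no
Total matches: 1

1


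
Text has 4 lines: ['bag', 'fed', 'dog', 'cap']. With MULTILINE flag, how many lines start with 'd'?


With MULTILINE flag, ^ matches the start of each line.
Lines: ['bag', 'fed', 'dog', 'cap']
Checking which lines start with 'd':
  Line 1: 'bag' -> no
  Line 2: 'fed' -> no
  Line 3: 'dog' -> MATCH
  Line 4: 'cap' -> no
Matching lines: ['dog']
Count: 1

1


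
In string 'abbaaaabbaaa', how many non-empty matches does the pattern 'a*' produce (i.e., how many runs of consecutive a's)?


Pattern 'a*' matches zero or more a's. We want non-empty runs of consecutive a's.
String: 'abbaaaabbaaa'
Walking through the string to find runs of a's:
  Run 1: positions 0-0 -> 'a'
  Run 2: positions 3-6 -> 'aaaa'
  Run 3: positions 9-11 -> 'aaa'
Non-empty runs found: ['a', 'aaaa', 'aaa']
Count: 3

3


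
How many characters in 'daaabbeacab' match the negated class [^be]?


Negated class [^be] matches any char NOT in {b, e}
Scanning 'daaabbeacab':
  pos 0: 'd' -> MATCH
  pos 1: 'a' -> MATCH
  pos 2: 'a' -> MATCH
  pos 3: 'a' -> MATCH
  pos 4: 'b' -> no (excluded)
  pos 5: 'b' -> no (excluded)
  pos 6: 'e' -> no (excluded)
  pos 7: 'a' -> MATCH
  pos 8: 'c' -> MATCH
  pos 9: 'a' -> MATCH
  pos 10: 'b' -> no (excluded)
Total matches: 7

7


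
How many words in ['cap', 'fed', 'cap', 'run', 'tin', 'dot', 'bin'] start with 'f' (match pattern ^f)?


Pattern ^f anchors to start of word. Check which words begin with 'f':
  'cap' -> no
  'fed' -> MATCH (starts with 'f')
  'cap' -> no
  'run' -> no
  'tin' -> no
  'dot' -> no
  'bin' -> no
Matching words: ['fed']
Count: 1

1


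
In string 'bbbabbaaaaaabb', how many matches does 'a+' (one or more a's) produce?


Pattern 'a+' matches one or more consecutive a's.
String: 'bbbabbaaaaaabb'
Scanning for runs of a:
  Match 1: 'a' (length 1)
  Match 2: 'aaaaaa' (length 6)
Total matches: 2

2


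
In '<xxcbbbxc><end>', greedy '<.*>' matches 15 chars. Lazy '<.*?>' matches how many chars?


Greedy '<.*>' tries to match as MUCH as possible.
Lazy '<.*?>' tries to match as LITTLE as possible.

String: '<xxcbbbxc><end>'
Greedy '<.*>' starts at first '<' and extends to the LAST '>': '<xxcbbbxc><end>' (15 chars)
Lazy '<.*?>' starts at first '<' and stops at the FIRST '>': '<xxcbbbxc>' (10 chars)

10


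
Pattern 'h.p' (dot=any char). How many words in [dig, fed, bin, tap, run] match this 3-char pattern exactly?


Pattern 'h.p' means: starts with 'h', any single char, ends with 'p'.
Checking each word (must be exactly 3 chars):
  'dig' (len=3): no
  'fed' (len=3): no
  'bin' (len=3): no
  'tap' (len=3): no
  'run' (len=3): no
Matching words: []
Total: 0

0
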